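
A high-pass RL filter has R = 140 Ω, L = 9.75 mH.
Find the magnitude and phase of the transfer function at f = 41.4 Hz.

Step 1 — Angular frequency: ω = 2π·41.4 = 260.1 rad/s.
Step 2 — Transfer function: H(jω) = jωL/(R + jωL).
Step 3 — Numerator jωL = j·2.536; denominator R + jωL = 140 + j2.536.
Step 4 — H = 0.0003281 + j0.01811.
Step 5 — Magnitude: |H| = 0.01811 (-34.8 dB); phase: φ = 89.0°.

|H| = 0.01811 (-34.8 dB), φ = 89.0°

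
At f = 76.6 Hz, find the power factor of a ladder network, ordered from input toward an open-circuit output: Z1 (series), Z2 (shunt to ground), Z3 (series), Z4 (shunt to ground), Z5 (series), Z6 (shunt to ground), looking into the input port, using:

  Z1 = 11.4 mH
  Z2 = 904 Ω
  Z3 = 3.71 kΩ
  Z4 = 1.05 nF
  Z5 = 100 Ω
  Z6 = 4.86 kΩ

Step 1 — Angular frequency: ω = 2π·f = 2π·76.6 = 481.3 rad/s.
Step 2 — Component impedances:
  Z1: Z = jωL = j·481.3·0.0114 = 0 + j5.487 Ω
  Z2: Z = R = 904 Ω
  Z3: Z = R = 3710 Ω
  Z4: Z = 1/(jωC) = -j/(ω·C) = 0 - j1.979e+06 Ω
  Z5: Z = R = 100 Ω
  Z6: Z = R = 4860 Ω
Step 3 — Ladder network (open output): work backward from the far end, alternating series and parallel combinations. Z_in = 818.6 + j5.376 Ω = 818.7∠0.4° Ω.
Step 4 — Power factor: PF = cos(φ) = Re(Z)/|Z| = 818.64/818.66 = 1.
Step 5 — Type: Im(Z) = 5.376 ⇒ lagging (phase φ = 0.4°).

PF = 1 (lagging, φ = 0.4°)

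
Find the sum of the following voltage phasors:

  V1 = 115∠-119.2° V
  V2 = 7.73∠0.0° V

Step 1 — Convert each phasor to rectangular form:
  V1 = 115·(cos(-119.2°) + j·sin(-119.2°)) = -56.1 - j100.4 V
  V2 = 7.73·(cos(0.0°) + j·sin(0.0°)) = 7.73 V
Step 2 — Sum components: V_total = -48.37 - j100.4 V.
Step 3 — Convert to polar: |V_total| = 111.4 V, ∠V_total = -115.7°.

V_total = 111.4∠-115.7° V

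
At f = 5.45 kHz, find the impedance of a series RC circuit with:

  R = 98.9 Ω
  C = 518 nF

Step 1 — Angular frequency: ω = 2π·f = 2π·5450 = 3.424e+04 rad/s.
Step 2 — Component impedances:
  R: Z = R = 98.9 Ω
  C: Z = 1/(jωC) = -j/(ω·C) = 0 - j56.38 Ω
Step 3 — Series combination: Z_total = R + C = 98.9 - j56.38 Ω = 113.8∠-29.7° Ω.

Z = 98.9 - j56.38 Ω = 113.8∠-29.7° Ω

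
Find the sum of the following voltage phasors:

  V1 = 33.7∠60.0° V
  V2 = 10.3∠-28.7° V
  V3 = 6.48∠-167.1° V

Step 1 — Convert each phasor to rectangular form:
  V1 = 33.7·(cos(60.0°) + j·sin(60.0°)) = 16.85 + j29.19 V
  V2 = 10.3·(cos(-28.7°) + j·sin(-28.7°)) = 9.035 - j4.946 V
  V3 = 6.48·(cos(-167.1°) + j·sin(-167.1°)) = -6.316 - j1.447 V
Step 2 — Sum components: V_total = 19.57 + j22.79 V.
Step 3 — Convert to polar: |V_total| = 30.04 V, ∠V_total = 49.4°.

V_total = 30.04∠49.4° V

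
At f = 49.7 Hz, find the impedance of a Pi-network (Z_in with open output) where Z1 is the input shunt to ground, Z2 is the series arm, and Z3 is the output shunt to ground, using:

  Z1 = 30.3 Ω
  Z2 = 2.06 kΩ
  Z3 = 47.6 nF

Step 1 — Angular frequency: ω = 2π·f = 2π·49.7 = 312.3 rad/s.
Step 2 — Component impedances:
  Z1: Z = R = 30.3 Ω
  Z2: Z = R = 2060 Ω
  Z3: Z = 1/(jωC) = -j/(ω·C) = 0 - j6.728e+04 Ω
Step 3 — With open output, the series arm Z2 and the output shunt Z3 appear in series to ground: Z2 + Z3 = 2060 - j6.728e+04 Ω.
Step 4 — Parallel with input shunt Z1: Z_in = Z1 || (Z2 + Z3) = 30.3 - j0.01363 Ω = 30.3∠-0.0° Ω.

Z = 30.3 - j0.01363 Ω = 30.3∠-0.0° Ω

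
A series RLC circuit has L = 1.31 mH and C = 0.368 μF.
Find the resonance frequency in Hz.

Step 1 — Resonance condition Im(Z)=0 gives ω₀ = 1/√(LC).
Step 2 — ω₀ = 1/√(0.00131·3.68e-07) = 4.554e+04 rad/s.
Step 3 — f₀ = ω₀/(2π) = 7249 Hz.

f₀ = 7249 Hz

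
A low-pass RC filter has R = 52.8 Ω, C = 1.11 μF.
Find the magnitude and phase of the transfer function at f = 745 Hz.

Step 1 — Angular frequency: ω = 2π·745 = 4681 rad/s.
Step 2 — Transfer function: H(jω) = 1/(1 + jωRC).
Step 3 — Denominator: 1 + jωRC = 1 + j·4681·52.8·1.11e-06 = 1 + j0.2743.
Step 4 — H = 0.93 - j0.2551.
Step 5 — Magnitude: |H| = 0.9644 (-0.3 dB); phase: φ = -15.3°.

|H| = 0.9644 (-0.3 dB), φ = -15.3°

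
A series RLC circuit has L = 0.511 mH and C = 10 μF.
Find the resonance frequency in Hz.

Step 1 — Resonance condition Im(Z)=0 gives ω₀ = 1/√(LC).
Step 2 — ω₀ = 1/√(0.000511·1e-05) = 1.399e+04 rad/s.
Step 3 — f₀ = ω₀/(2π) = 2226 Hz.

f₀ = 2226 Hz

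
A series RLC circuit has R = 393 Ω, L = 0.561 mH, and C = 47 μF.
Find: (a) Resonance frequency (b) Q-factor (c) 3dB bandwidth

Step 1 — Resonance: ω₀ = 1/√(LC) = 1/√(0.000561·4.7e-05) = 6158 rad/s.
Step 2 — f₀ = ω₀/(2π) = 980.1 Hz.
Step 3 — Series Q: Q = ω₀L/R = 6158·0.000561/393 = 0.008791.
Step 4 — Bandwidth: Δω = ω₀/Q = 7.005e+05 rad/s; BW = Δω/(2π) = 1.115e+05 Hz.

(a) f₀ = 980.1 Hz  (b) Q = 0.008791  (c) BW = 1.115e+05 Hz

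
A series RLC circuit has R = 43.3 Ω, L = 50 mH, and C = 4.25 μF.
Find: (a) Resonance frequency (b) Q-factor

Step 1 — Resonance condition Im(Z)=0 gives ω₀ = 1/√(LC).
Step 2 — ω₀ = 1/√(0.05·4.25e-06) = 2169 rad/s.
Step 3 — f₀ = ω₀/(2π) = 345.3 Hz.
Step 4 — Series Q: Q = ω₀L/R = 2169·0.05/43.3 = 2.505.

(a) f₀ = 345.3 Hz  (b) Q = 2.505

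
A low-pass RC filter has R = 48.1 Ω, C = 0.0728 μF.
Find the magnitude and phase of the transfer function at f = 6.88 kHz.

Step 1 — Angular frequency: ω = 2π·6880 = 4.323e+04 rad/s.
Step 2 — Transfer function: H(jω) = 1/(1 + jωRC).
Step 3 — Denominator: 1 + jωRC = 1 + j·4.323e+04·48.1·7.28e-08 = 1 + j0.1514.
Step 4 — H = 0.9776 - j0.148.
Step 5 — Magnitude: |H| = 0.9887 (-0.1 dB); phase: φ = -8.6°.

|H| = 0.9887 (-0.1 dB), φ = -8.6°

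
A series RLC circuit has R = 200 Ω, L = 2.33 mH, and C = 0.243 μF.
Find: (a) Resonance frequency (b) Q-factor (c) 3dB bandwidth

Step 1 — Resonance condition Im(Z)=0 gives ω₀ = 1/√(LC).
Step 2 — ω₀ = 1/√(0.00233·2.43e-07) = 4.203e+04 rad/s.
Step 3 — f₀ = ω₀/(2π) = 6689 Hz.
Step 4 — Series Q: Q = ω₀L/R = 4.203e+04·0.00233/200 = 0.4896.
Step 5 — 3dB bandwidth: Δω = ω₀/Q = 8.584e+04 rad/s; BW = Δω/(2π) = 1.366e+04 Hz.

(a) f₀ = 6689 Hz  (b) Q = 0.4896  (c) BW = 1.366e+04 Hz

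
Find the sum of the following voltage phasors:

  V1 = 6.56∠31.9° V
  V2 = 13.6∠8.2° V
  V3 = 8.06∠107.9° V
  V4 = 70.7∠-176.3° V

Step 1 — Convert each phasor to rectangular form:
  V1 = 6.56·(cos(31.9°) + j·sin(31.9°)) = 5.569 + j3.467 V
  V2 = 13.6·(cos(8.2°) + j·sin(8.2°)) = 13.46 + j1.94 V
  V3 = 8.06·(cos(107.9°) + j·sin(107.9°)) = -2.477 + j7.67 V
  V4 = 70.7·(cos(-176.3°) + j·sin(-176.3°)) = -70.55 - j4.562 V
Step 2 — Sum components: V_total = -54 + j8.514 V.
Step 3 — Convert to polar: |V_total| = 54.67 V, ∠V_total = 171.0°.

V_total = 54.67∠171.0° V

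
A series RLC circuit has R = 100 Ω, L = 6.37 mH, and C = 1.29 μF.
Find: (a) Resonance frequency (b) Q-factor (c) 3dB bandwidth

Step 1 — Resonance: ω₀ = 1/√(LC) = 1/√(0.00637·1.29e-06) = 1.103e+04 rad/s.
Step 2 — f₀ = ω₀/(2π) = 1756 Hz.
Step 3 — Series Q: Q = ω₀L/R = 1.103e+04·0.00637/100 = 0.7027.
Step 4 — Bandwidth: Δω = ω₀/Q = 1.57e+04 rad/s; BW = Δω/(2π) = 2499 Hz.

(a) f₀ = 1756 Hz  (b) Q = 0.7027  (c) BW = 2499 Hz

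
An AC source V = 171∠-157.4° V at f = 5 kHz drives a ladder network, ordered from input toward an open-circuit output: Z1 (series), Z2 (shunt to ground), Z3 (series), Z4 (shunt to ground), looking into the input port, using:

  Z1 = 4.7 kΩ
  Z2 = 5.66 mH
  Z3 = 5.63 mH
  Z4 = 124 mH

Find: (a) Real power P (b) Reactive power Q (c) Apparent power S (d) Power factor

Step 1 — Angular frequency: ω = 2π·f = 2π·5000 = 3.142e+04 rad/s.
Step 2 — Component impedances:
  Z1: Z = R = 4700 Ω
  Z2: Z = jωL = j·3.142e+04·0.00566 = 0 + j177.8 Ω
  Z3: Z = jωL = j·3.142e+04·0.00563 = 0 + j176.9 Ω
  Z4: Z = jωL = j·3.142e+04·0.124 = 0 + j3896 Ω
Step 3 — Ladder network (open output): work backward from the far end, alternating series and parallel combinations. Z_in = 4700 + j170.4 Ω = 4703∠2.1° Ω.
Step 4 — Source phasor: V = 171∠-157.4° V = -157.9 - j65.71 V.
Step 5 — Current: I = V / Z = -0.03405 - j0.01275 A = 0.03636∠-159.5° A.
Step 6 — Complex power: S = V·I* = 6.213 + j0.2252 VA.
Step 7 — Real power: P = Re(S) = 6.213 W.
Step 8 — Reactive power: Q = Im(S) = 0.2252 VAR.
Step 9 — Apparent power: |S| = 6.217 VA.
Step 10 — Power factor: PF = P/|S| = 0.9993 (lagging).

(a) P = 6.213 W  (b) Q = 0.2252 VAR  (c) S = 6.217 VA  (d) PF = 0.9993 (lagging)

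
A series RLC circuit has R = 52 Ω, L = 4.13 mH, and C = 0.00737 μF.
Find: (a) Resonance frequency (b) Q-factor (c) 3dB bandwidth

Step 1 — Resonance: ω₀ = 1/√(LC) = 1/√(0.00413·7.37e-09) = 1.813e+05 rad/s.
Step 2 — f₀ = ω₀/(2π) = 2.885e+04 Hz.
Step 3 — Series Q: Q = ω₀L/R = 1.813e+05·0.00413/52 = 14.4.
Step 4 — Bandwidth: Δω = ω₀/Q = 1.259e+04 rad/s; BW = Δω/(2π) = 2004 Hz.

(a) f₀ = 2.885e+04 Hz  (b) Q = 14.4  (c) BW = 2004 Hz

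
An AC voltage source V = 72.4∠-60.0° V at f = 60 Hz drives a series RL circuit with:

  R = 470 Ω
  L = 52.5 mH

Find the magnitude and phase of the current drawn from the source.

Step 1 — Angular frequency: ω = 2π·f = 2π·60 = 377 rad/s.
Step 2 — Component impedances:
  R: Z = R = 470 Ω
  L: Z = jωL = j·377·0.0525 = 0 + j19.79 Ω
Step 3 — Series combination: Z_total = R + L = 470 + j19.79 Ω = 470.4∠2.4° Ω.
Step 4 — Source phasor: V = 72.4∠-60.0° V = 36.2 - j62.7 V.
Step 5 — Ohm's law: I = V / Z_total = (36.2 - j62.7) / (470 + j19.79) = 0.07128 - j0.1364 A.
Step 6 — Convert to polar: |I| = 0.1539 A, ∠I = -62.4°.

I = 0.1539∠-62.4° A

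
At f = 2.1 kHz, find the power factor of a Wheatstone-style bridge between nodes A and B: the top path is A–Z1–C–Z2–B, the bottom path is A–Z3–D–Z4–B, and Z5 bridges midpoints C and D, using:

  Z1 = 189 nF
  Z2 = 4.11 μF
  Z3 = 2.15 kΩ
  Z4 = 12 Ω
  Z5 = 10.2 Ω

Step 1 — Angular frequency: ω = 2π·f = 2π·2100 = 1.319e+04 rad/s.
Step 2 — Component impedances:
  Z1: Z = 1/(jωC) = -j/(ω·C) = 0 - j401 Ω
  Z2: Z = 1/(jωC) = -j/(ω·C) = 0 - j18.44 Ω
  Z3: Z = R = 2150 Ω
  Z4: Z = R = 12 Ω
  Z5: Z = R = 10.2 Ω
Step 3 — Bridge requires nodal analysis (the Z5 bridge couples midpoints C and D, so the two paths cannot be reduced to a simple series/parallel combination). Setting node B to ground and injecting 1 A at node A, the 3-node admittance system at A, C, D solves to V_A = Z_AB = 82.6 - j396.6 Ω = 405.1∠-78.2° Ω.
Step 4 — Power factor: PF = cos(φ) = Re(Z)/|Z| = 82.6/405.1 = 0.2039.
Step 5 — Type: Im(Z) = -396.6 ⇒ leading (phase φ = -78.2°).

PF = 0.2039 (leading, φ = -78.2°)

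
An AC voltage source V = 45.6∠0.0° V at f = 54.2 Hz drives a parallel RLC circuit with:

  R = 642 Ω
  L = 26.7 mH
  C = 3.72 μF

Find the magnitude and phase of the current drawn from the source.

Step 1 — Angular frequency: ω = 2π·f = 2π·54.2 = 340.5 rad/s.
Step 2 — Component impedances:
  R: Z = R = 642 Ω
  L: Z = jωL = j·340.5·0.0267 = 0 + j9.093 Ω
  C: Z = 1/(jωC) = -j/(ω·C) = 0 - j789.4 Ω
Step 3 — Parallel combination: 1/Z_total = 1/R + 1/L + 1/C; Z_total = 0.1318 + j9.197 Ω = 9.198∠89.2° Ω.
Step 4 — Source phasor: V = 45.6∠0.0° V = 45.6 V.
Step 5 — Ohm's law: I = V / Z_total = (45.6) / (0.1318 + j9.197) = 0.07103 - j4.957 A.
Step 6 — Convert to polar: |I| = 4.958 A, ∠I = -89.2°.

I = 4.958∠-89.2° A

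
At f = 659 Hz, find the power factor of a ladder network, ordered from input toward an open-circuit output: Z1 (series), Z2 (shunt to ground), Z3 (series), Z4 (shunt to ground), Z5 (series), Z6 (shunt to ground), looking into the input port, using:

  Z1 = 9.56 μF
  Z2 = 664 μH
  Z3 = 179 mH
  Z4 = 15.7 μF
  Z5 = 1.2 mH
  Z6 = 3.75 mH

Step 1 — Angular frequency: ω = 2π·f = 2π·659 = 4141 rad/s.
Step 2 — Component impedances:
  Z1: Z = 1/(jωC) = -j/(ω·C) = 0 - j25.26 Ω
  Z2: Z = jωL = j·4141·0.000664 = 0 + j2.749 Ω
  Z3: Z = jωL = j·4141·0.179 = 0 + j741.2 Ω
  Z4: Z = 1/(jωC) = -j/(ω·C) = 0 - j15.38 Ω
  Z5: Z = jωL = j·4141·0.0012 = 0 + j4.969 Ω
  Z6: Z = jωL = j·4141·0.00375 = 0 + j15.53 Ω
Step 3 — Ladder network (open output): work backward from the far end, alternating series and parallel combinations. Z_in = 0 - j22.52 Ω = 22.52∠-90.0° Ω.
Step 4 — Power factor: PF = cos(φ) = Re(Z)/|Z| = 0/22.52 = 0.
Step 5 — Type: Im(Z) = -22.52 ⇒ leading (phase φ = -90.0°).

PF = 0 (leading, φ = -90.0°)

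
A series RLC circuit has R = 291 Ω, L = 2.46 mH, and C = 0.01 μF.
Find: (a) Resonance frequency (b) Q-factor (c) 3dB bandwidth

Step 1 — Resonance: ω₀ = 1/√(LC) = 1/√(0.00246·1e-08) = 2.016e+05 rad/s.
Step 2 — f₀ = ω₀/(2π) = 3.209e+04 Hz.
Step 3 — Series Q: Q = ω₀L/R = 2.016e+05·0.00246/291 = 1.704.
Step 4 — Bandwidth: Δω = ω₀/Q = 1.183e+05 rad/s; BW = Δω/(2π) = 1.883e+04 Hz.

(a) f₀ = 3.209e+04 Hz  (b) Q = 1.704  (c) BW = 1.883e+04 Hz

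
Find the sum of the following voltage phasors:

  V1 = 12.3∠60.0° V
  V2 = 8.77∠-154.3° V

Step 1 — Convert each phasor to rectangular form:
  V1 = 12.3·(cos(60.0°) + j·sin(60.0°)) = 6.15 + j10.65 V
  V2 = 8.77·(cos(-154.3°) + j·sin(-154.3°)) = -7.902 - j3.803 V
Step 2 — Sum components: V_total = -1.752 + j6.849 V.
Step 3 — Convert to polar: |V_total| = 7.07 V, ∠V_total = 104.4°.

V_total = 7.07∠104.4° V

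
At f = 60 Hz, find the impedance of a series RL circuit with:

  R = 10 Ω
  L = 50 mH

Step 1 — Angular frequency: ω = 2π·f = 2π·60 = 377 rad/s.
Step 2 — Component impedances:
  R: Z = R = 10 Ω
  L: Z = jωL = j·377·0.05 = 0 + j18.85 Ω
Step 3 — Series combination: Z_total = R + L = 10 + j18.85 Ω = 21.34∠62.1° Ω.

Z = 10 + j18.85 Ω = 21.34∠62.1° Ω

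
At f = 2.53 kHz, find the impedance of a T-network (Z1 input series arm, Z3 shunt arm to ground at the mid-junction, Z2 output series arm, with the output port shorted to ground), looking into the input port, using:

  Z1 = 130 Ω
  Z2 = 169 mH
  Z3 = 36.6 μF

Step 1 — Angular frequency: ω = 2π·f = 2π·2530 = 1.59e+04 rad/s.
Step 2 — Component impedances:
  Z1: Z = R = 130 Ω
  Z2: Z = jωL = j·1.59e+04·0.169 = 0 + j2687 Ω
  Z3: Z = 1/(jωC) = -j/(ω·C) = 0 - j1.719 Ω
Step 3 — With the output port shorted to ground, the output series arm Z2 runs from the junction to ground; the shunt arm Z3 also runs from the junction to ground. They appear in parallel: Z3 || Z2 = 0 - j1.72 Ω.
Step 4 — Series with input arm Z1: Z_in = Z1 + (Z3 || Z2) = 130 - j1.72 Ω = 130∠-0.8° Ω.

Z = 130 - j1.72 Ω = 130∠-0.8° Ω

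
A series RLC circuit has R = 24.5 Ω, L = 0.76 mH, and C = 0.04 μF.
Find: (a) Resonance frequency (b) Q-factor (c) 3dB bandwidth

Step 1 — Resonance: ω₀ = 1/√(LC) = 1/√(0.00076·4e-08) = 1.814e+05 rad/s.
Step 2 — f₀ = ω₀/(2π) = 2.887e+04 Hz.
Step 3 — Series Q: Q = ω₀L/R = 1.814e+05·0.00076/24.5 = 5.626.
Step 4 — Bandwidth: Δω = ω₀/Q = 3.224e+04 rad/s; BW = Δω/(2π) = 5131 Hz.

(a) f₀ = 2.887e+04 Hz  (b) Q = 5.626  (c) BW = 5131 Hz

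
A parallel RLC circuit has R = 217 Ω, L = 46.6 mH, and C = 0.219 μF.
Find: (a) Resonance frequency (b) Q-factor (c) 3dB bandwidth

Step 1 — Resonance: ω₀ = 1/√(LC) = 1/√(0.0466·2.19e-07) = 9899 rad/s.
Step 2 — f₀ = ω₀/(2π) = 1575 Hz.
Step 3 — Parallel Q: Q = R/(ω₀L) = 217/(9899·0.0466) = 0.4704.
Step 4 — Bandwidth: Δω = ω₀/Q = 2.104e+04 rad/s; BW = Δω/(2π) = 3349 Hz.

(a) f₀ = 1575 Hz  (b) Q = 0.4704  (c) BW = 3349 Hz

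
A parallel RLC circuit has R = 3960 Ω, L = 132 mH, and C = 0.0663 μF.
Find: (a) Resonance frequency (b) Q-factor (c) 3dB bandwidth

Step 1 — Resonance: ω₀ = 1/√(LC) = 1/√(0.132·6.63e-08) = 1.069e+04 rad/s.
Step 2 — f₀ = ω₀/(2π) = 1701 Hz.
Step 3 — Parallel Q: Q = R/(ω₀L) = 3960/(1.069e+04·0.132) = 2.806.
Step 4 — Bandwidth: Δω = ω₀/Q = 3809 rad/s; BW = Δω/(2π) = 606.2 Hz.

(a) f₀ = 1701 Hz  (b) Q = 2.806  (c) BW = 606.2 Hz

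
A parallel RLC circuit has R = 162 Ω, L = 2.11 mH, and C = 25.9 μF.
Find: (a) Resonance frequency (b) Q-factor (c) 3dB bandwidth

Step 1 — Resonance: ω₀ = 1/√(LC) = 1/√(0.00211·2.59e-05) = 4278 rad/s.
Step 2 — f₀ = ω₀/(2π) = 680.8 Hz.
Step 3 — Parallel Q: Q = R/(ω₀L) = 162/(4278·0.00211) = 17.95.
Step 4 — Bandwidth: Δω = ω₀/Q = 238.3 rad/s; BW = Δω/(2π) = 37.93 Hz.

(a) f₀ = 680.8 Hz  (b) Q = 17.95  (c) BW = 37.93 Hz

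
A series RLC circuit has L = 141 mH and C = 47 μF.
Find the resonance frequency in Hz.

Step 1 — Resonance condition Im(Z)=0 gives ω₀ = 1/√(LC).
Step 2 — ω₀ = 1/√(0.141·4.7e-05) = 388.5 rad/s.
Step 3 — f₀ = ω₀/(2π) = 61.82 Hz.

f₀ = 61.82 Hz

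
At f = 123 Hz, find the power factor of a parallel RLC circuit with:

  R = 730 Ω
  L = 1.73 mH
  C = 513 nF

Step 1 — Angular frequency: ω = 2π·f = 2π·123 = 772.8 rad/s.
Step 2 — Component impedances:
  R: Z = R = 730 Ω
  L: Z = jωL = j·772.8·0.00173 = 0 + j1.337 Ω
  C: Z = 1/(jωC) = -j/(ω·C) = 0 - j2522 Ω
Step 3 — Parallel combination: 1/Z_total = 1/R + 1/L + 1/C; Z_total = 0.002451 + j1.338 Ω = 1.338∠89.9° Ω.
Step 4 — Power factor: PF = cos(φ) = Re(Z)/|Z| = 0.002451/1.338 = 0.001832.
Step 5 — Type: Im(Z) = 1.338 ⇒ lagging (phase φ = 89.9°).

PF = 0.001832 (lagging, φ = 89.9°)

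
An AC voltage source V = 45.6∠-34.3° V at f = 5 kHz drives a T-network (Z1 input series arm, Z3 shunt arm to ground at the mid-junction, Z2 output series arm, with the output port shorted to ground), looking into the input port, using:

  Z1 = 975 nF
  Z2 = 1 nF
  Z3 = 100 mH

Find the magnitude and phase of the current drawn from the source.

Step 1 — Angular frequency: ω = 2π·f = 2π·5000 = 3.142e+04 rad/s.
Step 2 — Component impedances:
  Z1: Z = 1/(jωC) = -j/(ω·C) = 0 - j32.65 Ω
  Z2: Z = 1/(jωC) = -j/(ω·C) = 0 - j3.183e+04 Ω
  Z3: Z = jωL = j·3.142e+04·0.1 = 0 + j3142 Ω
Step 3 — With the output port shorted to ground, the output series arm Z2 runs from the junction to ground; the shunt arm Z3 also runs from the junction to ground. They appear in parallel: Z3 || Z2 = 0 + j3486 Ω.
Step 4 — Series with input arm Z1: Z_in = Z1 + (Z3 || Z2) = 0 + j3453 Ω = 3453∠90.0° Ω.
Step 5 — Source phasor: V = 45.6∠-34.3° V = 37.67 - j25.7 V.
Step 6 — Ohm's law: I = V / Z_total = (37.67 - j25.7) / (0 + j3453) = -0.007442 - j0.01091 A.
Step 7 — Convert to polar: |I| = 0.01321 A, ∠I = -124.3°.

I = 0.01321∠-124.3° A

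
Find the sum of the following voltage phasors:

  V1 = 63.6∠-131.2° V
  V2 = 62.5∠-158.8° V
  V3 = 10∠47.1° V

Step 1 — Convert each phasor to rectangular form:
  V1 = 63.6·(cos(-131.2°) + j·sin(-131.2°)) = -41.89 - j47.85 V
  V2 = 62.5·(cos(-158.8°) + j·sin(-158.8°)) = -58.27 - j22.6 V
  V3 = 10·(cos(47.1°) + j·sin(47.1°)) = 6.807 + j7.325 V
Step 2 — Sum components: V_total = -93.36 - j63.13 V.
Step 3 — Convert to polar: |V_total| = 112.7 V, ∠V_total = -145.9°.

V_total = 112.7∠-145.9° V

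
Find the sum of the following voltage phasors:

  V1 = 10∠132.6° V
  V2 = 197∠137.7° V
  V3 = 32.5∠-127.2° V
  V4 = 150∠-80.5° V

Step 1 — Convert each phasor to rectangular form:
  V1 = 10·(cos(132.6°) + j·sin(132.6°)) = -6.769 + j7.361 V
  V2 = 197·(cos(137.7°) + j·sin(137.7°)) = -145.7 + j132.6 V
  V3 = 32.5·(cos(-127.2°) + j·sin(-127.2°)) = -19.65 - j25.89 V
  V4 = 150·(cos(-80.5°) + j·sin(-80.5°)) = 24.76 - j147.9 V
Step 2 — Sum components: V_total = -147.4 - j33.89 V.
Step 3 — Convert to polar: |V_total| = 151.2 V, ∠V_total = -167.1°.

V_total = 151.2∠-167.1° V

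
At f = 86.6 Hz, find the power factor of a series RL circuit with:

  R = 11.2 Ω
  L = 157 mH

Step 1 — Angular frequency: ω = 2π·f = 2π·86.6 = 544.1 rad/s.
Step 2 — Component impedances:
  R: Z = R = 11.2 Ω
  L: Z = jωL = j·544.1·0.157 = 0 + j85.43 Ω
Step 3 — Series combination: Z_total = R + L = 11.2 + j85.43 Ω = 86.16∠82.5° Ω.
Step 4 — Power factor: PF = cos(φ) = Re(Z)/|Z| = 11.2/86.16 = 0.13.
Step 5 — Type: Im(Z) = 85.43 ⇒ lagging (phase φ = 82.5°).

PF = 0.13 (lagging, φ = 82.5°)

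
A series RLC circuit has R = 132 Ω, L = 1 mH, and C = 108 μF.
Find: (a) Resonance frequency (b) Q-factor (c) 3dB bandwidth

Step 1 — Resonance: ω₀ = 1/√(LC) = 1/√(0.001·0.000108) = 3043 rad/s.
Step 2 — f₀ = ω₀/(2π) = 484.3 Hz.
Step 3 — Series Q: Q = ω₀L/R = 3043·0.001/132 = 0.02305.
Step 4 — Bandwidth: Δω = ω₀/Q = 1.32e+05 rad/s; BW = Δω/(2π) = 2.101e+04 Hz.

(a) f₀ = 484.3 Hz  (b) Q = 0.02305  (c) BW = 2.101e+04 Hz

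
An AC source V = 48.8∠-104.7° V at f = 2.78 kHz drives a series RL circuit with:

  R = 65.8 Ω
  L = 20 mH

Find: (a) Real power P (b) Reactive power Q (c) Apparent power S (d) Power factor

Step 1 — Angular frequency: ω = 2π·f = 2π·2780 = 1.747e+04 rad/s.
Step 2 — Component impedances:
  R: Z = R = 65.8 Ω
  L: Z = jωL = j·1.747e+04·0.02 = 0 + j349.3 Ω
Step 3 — Series combination: Z_total = R + L = 65.8 + j349.3 Ω = 355.5∠79.3° Ω.
Step 4 — Source phasor: V = 48.8∠-104.7° V = -12.38 - j47.2 V.
Step 5 — Current: I = V / Z = -0.1369 + j0.009655 A = 0.1373∠176.0° A.
Step 6 — Complex power: S = V·I* = 1.24 + j6.583 VA.
Step 7 — Real power: P = Re(S) = 1.24 W.
Step 8 — Reactive power: Q = Im(S) = 6.583 VAR.
Step 9 — Apparent power: |S| = 6.699 VA.
Step 10 — Power factor: PF = P/|S| = 0.1851 (lagging).

(a) P = 1.24 W  (b) Q = 6.583 VAR  (c) S = 6.699 VA  (d) PF = 0.1851 (lagging)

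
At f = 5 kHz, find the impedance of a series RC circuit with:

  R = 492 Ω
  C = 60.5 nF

Step 1 — Angular frequency: ω = 2π·f = 2π·5000 = 3.142e+04 rad/s.
Step 2 — Component impedances:
  R: Z = R = 492 Ω
  C: Z = 1/(jωC) = -j/(ω·C) = 0 - j526.1 Ω
Step 3 — Series combination: Z_total = R + C = 492 - j526.1 Ω = 720.3∠-46.9° Ω.

Z = 492 - j526.1 Ω = 720.3∠-46.9° Ω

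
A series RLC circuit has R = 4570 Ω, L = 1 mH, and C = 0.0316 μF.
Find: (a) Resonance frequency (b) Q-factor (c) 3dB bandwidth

Step 1 — Resonance: ω₀ = 1/√(LC) = 1/√(0.001·3.16e-08) = 1.779e+05 rad/s.
Step 2 — f₀ = ω₀/(2π) = 2.831e+04 Hz.
Step 3 — Series Q: Q = ω₀L/R = 1.779e+05·0.001/4570 = 0.03893.
Step 4 — Bandwidth: Δω = ω₀/Q = 4.57e+06 rad/s; BW = Δω/(2π) = 7.273e+05 Hz.

(a) f₀ = 2.831e+04 Hz  (b) Q = 0.03893  (c) BW = 7.273e+05 Hz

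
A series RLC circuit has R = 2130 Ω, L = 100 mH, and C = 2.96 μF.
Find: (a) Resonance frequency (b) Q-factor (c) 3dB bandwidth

Step 1 — Resonance: ω₀ = 1/√(LC) = 1/√(0.1·2.96e-06) = 1838 rad/s.
Step 2 — f₀ = ω₀/(2π) = 292.5 Hz.
Step 3 — Series Q: Q = ω₀L/R = 1838·0.1/2130 = 0.08629.
Step 4 — Bandwidth: Δω = ω₀/Q = 2.13e+04 rad/s; BW = Δω/(2π) = 3390 Hz.

(a) f₀ = 292.5 Hz  (b) Q = 0.08629  (c) BW = 3390 Hz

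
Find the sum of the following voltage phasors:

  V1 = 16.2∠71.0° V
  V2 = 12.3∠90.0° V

Step 1 — Convert each phasor to rectangular form:
  V1 = 16.2·(cos(71.0°) + j·sin(71.0°)) = 5.274 + j15.32 V
  V2 = 12.3·(cos(90.0°) + j·sin(90.0°)) = 0 + j12.3 V
Step 2 — Sum components: V_total = 5.274 + j27.62 V.
Step 3 — Convert to polar: |V_total| = 28.12 V, ∠V_total = 79.2°.

V_total = 28.12∠79.2° V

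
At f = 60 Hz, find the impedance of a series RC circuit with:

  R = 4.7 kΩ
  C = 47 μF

Step 1 — Angular frequency: ω = 2π·f = 2π·60 = 377 rad/s.
Step 2 — Component impedances:
  R: Z = R = 4700 Ω
  C: Z = 1/(jωC) = -j/(ω·C) = 0 - j56.44 Ω
Step 3 — Series combination: Z_total = R + C = 4700 - j56.44 Ω = 4700∠-0.7° Ω.

Z = 4700 - j56.44 Ω = 4700∠-0.7° Ω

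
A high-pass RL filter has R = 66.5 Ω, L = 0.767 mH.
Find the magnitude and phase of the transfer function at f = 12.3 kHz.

Step 1 — Angular frequency: ω = 2π·1.23e+04 = 7.728e+04 rad/s.
Step 2 — Transfer function: H(jω) = jωL/(R + jωL).
Step 3 — Numerator jωL = j·59.28; denominator R + jωL = 66.5 + j59.28.
Step 4 — H = 0.4428 + j0.4967.
Step 5 — Magnitude: |H| = 0.6654 (-3.5 dB); phase: φ = 48.3°.

|H| = 0.6654 (-3.5 dB), φ = 48.3°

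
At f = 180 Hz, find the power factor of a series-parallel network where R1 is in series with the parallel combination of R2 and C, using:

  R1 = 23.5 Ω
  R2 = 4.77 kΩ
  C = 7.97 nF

Step 1 — Angular frequency: ω = 2π·f = 2π·180 = 1131 rad/s.
Step 2 — Component impedances:
  R1: Z = R = 23.5 Ω
  R2: Z = R = 4770 Ω
  C: Z = 1/(jωC) = -j/(ω·C) = 0 - j1.109e+05 Ω
Step 3 — Parallel branch: R2 || C = 1/(1/R2 + 1/C) = 4761 - j204.7 Ω.
Step 4 — Series with R1: Z_total = R1 + (R2 || C) = 4785 - j204.7 Ω = 4789∠-2.4° Ω.
Step 5 — Power factor: PF = cos(φ) = Re(Z)/|Z| = 4784.7/4789.1 = 0.9991.
Step 6 — Type: Im(Z) = -204.7 ⇒ leading (phase φ = -2.4°).

PF = 0.9991 (leading, φ = -2.4°)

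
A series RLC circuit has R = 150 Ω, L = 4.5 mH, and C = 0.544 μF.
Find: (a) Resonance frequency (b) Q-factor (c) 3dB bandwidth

Step 1 — Resonance condition Im(Z)=0 gives ω₀ = 1/√(LC).
Step 2 — ω₀ = 1/√(0.0045·5.44e-07) = 2.021e+04 rad/s.
Step 3 — f₀ = ω₀/(2π) = 3217 Hz.
Step 4 — Series Q: Q = ω₀L/R = 2.021e+04·0.0045/150 = 0.6063.
Step 5 — 3dB bandwidth: Δω = ω₀/Q = 3.333e+04 rad/s; BW = Δω/(2π) = 5305 Hz.

(a) f₀ = 3217 Hz  (b) Q = 0.6063  (c) BW = 5305 Hz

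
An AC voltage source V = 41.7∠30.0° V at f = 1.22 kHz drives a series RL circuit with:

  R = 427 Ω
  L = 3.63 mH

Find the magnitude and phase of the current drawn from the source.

Step 1 — Angular frequency: ω = 2π·f = 2π·1220 = 7665 rad/s.
Step 2 — Component impedances:
  R: Z = R = 427 Ω
  L: Z = jωL = j·7665·0.00363 = 0 + j27.83 Ω
Step 3 — Series combination: Z_total = R + L = 427 + j27.83 Ω = 427.9∠3.7° Ω.
Step 4 — Source phasor: V = 41.7∠30.0° V = 36.11 + j20.85 V.
Step 5 — Ohm's law: I = V / Z_total = (36.11 + j20.85) / (427 + j27.83) = 0.08739 + j0.04313 A.
Step 6 — Convert to polar: |I| = 0.09745 A, ∠I = 26.3°.

I = 0.09745∠26.3° A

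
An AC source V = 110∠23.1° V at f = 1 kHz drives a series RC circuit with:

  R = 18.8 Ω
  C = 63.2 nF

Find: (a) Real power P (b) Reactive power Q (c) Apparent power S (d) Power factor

Step 1 — Angular frequency: ω = 2π·f = 2π·1000 = 6283 rad/s.
Step 2 — Component impedances:
  R: Z = R = 18.8 Ω
  C: Z = 1/(jωC) = -j/(ω·C) = 0 - j2518 Ω
Step 3 — Series combination: Z_total = R + C = 18.8 - j2518 Ω = 2518∠-89.6° Ω.
Step 4 — Source phasor: V = 110∠23.1° V = 101.2 + j43.16 V.
Step 5 — Current: I = V / Z = -0.01684 + j0.0403 A = 0.04368∠112.7° A.
Step 6 — Complex power: S = V·I* = 0.03587 - j4.805 VA.
Step 7 — Real power: P = Re(S) = 0.03587 W.
Step 8 — Reactive power: Q = Im(S) = -4.805 VAR.
Step 9 — Apparent power: |S| = 4.805 VA.
Step 10 — Power factor: PF = P/|S| = 0.007465 (leading).

(a) P = 0.03587 W  (b) Q = -4.805 VAR  (c) S = 4.805 VA  (d) PF = 0.007465 (leading)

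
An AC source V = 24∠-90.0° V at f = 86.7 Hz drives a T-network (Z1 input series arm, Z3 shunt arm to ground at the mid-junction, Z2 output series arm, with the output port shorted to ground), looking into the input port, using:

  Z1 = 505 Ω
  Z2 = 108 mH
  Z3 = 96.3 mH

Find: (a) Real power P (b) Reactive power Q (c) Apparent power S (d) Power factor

Step 1 — Angular frequency: ω = 2π·f = 2π·86.7 = 544.8 rad/s.
Step 2 — Component impedances:
  Z1: Z = R = 505 Ω
  Z2: Z = jωL = j·544.8·0.108 = 0 + j58.83 Ω
  Z3: Z = jωL = j·544.8·0.0963 = 0 + j52.46 Ω
Step 3 — With the output port shorted to ground, the output series arm Z2 runs from the junction to ground; the shunt arm Z3 also runs from the junction to ground. They appear in parallel: Z3 || Z2 = 0 + j27.73 Ω.
Step 4 — Series with input arm Z1: Z_in = Z1 + (Z3 || Z2) = 505 + j27.73 Ω = 505.8∠3.1° Ω.
Step 5 — Source phasor: V = 24∠-90.0° V = 0 - j24 V.
Step 6 — Current: I = V / Z = -0.002602 - j0.04738 A = 0.04745∠-93.1° A.
Step 7 — Complex power: S = V·I* = 1.137 + j0.06245 VA.
Step 8 — Real power: P = Re(S) = 1.137 W.
Step 9 — Reactive power: Q = Im(S) = 0.06245 VAR.
Step 10 — Apparent power: |S| = 1.139 VA.
Step 11 — Power factor: PF = P/|S| = 0.9985 (lagging).

(a) P = 1.137 W  (b) Q = 0.06245 VAR  (c) S = 1.139 VA  (d) PF = 0.9985 (lagging)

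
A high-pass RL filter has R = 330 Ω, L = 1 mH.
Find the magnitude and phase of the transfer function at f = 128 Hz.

Step 1 — Angular frequency: ω = 2π·128 = 804.2 rad/s.
Step 2 — Transfer function: H(jω) = jωL/(R + jωL).
Step 3 — Numerator jωL = j·0.8042; denominator R + jωL = 330 + j0.8042.
Step 4 — H = 5.939e-06 + j0.002437.
Step 5 — Magnitude: |H| = 0.002437 (-52.3 dB); phase: φ = 89.9°.

|H| = 0.002437 (-52.3 dB), φ = 89.9°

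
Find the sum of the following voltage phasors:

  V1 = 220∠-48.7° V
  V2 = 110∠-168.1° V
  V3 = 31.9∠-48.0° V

Step 1 — Convert each phasor to rectangular form:
  V1 = 220·(cos(-48.7°) + j·sin(-48.7°)) = 145.2 - j165.3 V
  V2 = 110·(cos(-168.1°) + j·sin(-168.1°)) = -107.6 - j22.68 V
  V3 = 31.9·(cos(-48.0°) + j·sin(-48.0°)) = 21.35 - j23.71 V
Step 2 — Sum components: V_total = 58.91 - j211.7 V.
Step 3 — Convert to polar: |V_total| = 219.7 V, ∠V_total = -74.4°.

V_total = 219.7∠-74.4° V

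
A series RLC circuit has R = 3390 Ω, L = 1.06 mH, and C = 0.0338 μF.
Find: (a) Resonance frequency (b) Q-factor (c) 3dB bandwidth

Step 1 — Resonance: ω₀ = 1/√(LC) = 1/√(0.00106·3.38e-08) = 1.671e+05 rad/s.
Step 2 — f₀ = ω₀/(2π) = 2.659e+04 Hz.
Step 3 — Series Q: Q = ω₀L/R = 1.671e+05·0.00106/3390 = 0.05224.
Step 4 — Bandwidth: Δω = ω₀/Q = 3.198e+06 rad/s; BW = Δω/(2π) = 5.09e+05 Hz.

(a) f₀ = 2.659e+04 Hz  (b) Q = 0.05224  (c) BW = 5.09e+05 Hz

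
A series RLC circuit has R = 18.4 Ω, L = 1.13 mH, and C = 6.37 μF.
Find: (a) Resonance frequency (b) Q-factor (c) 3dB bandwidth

Step 1 — Resonance condition Im(Z)=0 gives ω₀ = 1/√(LC).
Step 2 — ω₀ = 1/√(0.00113·6.37e-06) = 1.179e+04 rad/s.
Step 3 — f₀ = ω₀/(2π) = 1876 Hz.
Step 4 — Series Q: Q = ω₀L/R = 1.179e+04·0.00113/18.4 = 0.7239.
Step 5 — 3dB bandwidth: Δω = ω₀/Q = 1.628e+04 rad/s; BW = Δω/(2π) = 2592 Hz.

(a) f₀ = 1876 Hz  (b) Q = 0.7239  (c) BW = 2592 Hz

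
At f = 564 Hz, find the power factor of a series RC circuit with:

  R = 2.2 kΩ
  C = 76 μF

Step 1 — Angular frequency: ω = 2π·f = 2π·564 = 3544 rad/s.
Step 2 — Component impedances:
  R: Z = R = 2200 Ω
  C: Z = 1/(jωC) = -j/(ω·C) = 0 - j3.713 Ω
Step 3 — Series combination: Z_total = R + C = 2200 - j3.713 Ω = 2200∠-0.1° Ω.
Step 4 — Power factor: PF = cos(φ) = Re(Z)/|Z| = 2200/2200 = 1.
Step 5 — Type: Im(Z) = -3.713 ⇒ leading (phase φ = -0.1°).

PF = 1 (leading, φ = -0.1°)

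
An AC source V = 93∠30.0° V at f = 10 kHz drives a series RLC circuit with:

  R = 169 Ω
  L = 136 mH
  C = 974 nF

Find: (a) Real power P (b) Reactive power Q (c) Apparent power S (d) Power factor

Step 1 — Angular frequency: ω = 2π·f = 2π·1e+04 = 6.283e+04 rad/s.
Step 2 — Component impedances:
  R: Z = R = 169 Ω
  L: Z = jωL = j·6.283e+04·0.136 = 0 + j8545 Ω
  C: Z = 1/(jωC) = -j/(ω·C) = 0 - j16.34 Ω
Step 3 — Series combination: Z_total = R + L + C = 169 + j8529 Ω = 8530∠88.9° Ω.
Step 4 — Source phasor: V = 93∠30.0° V = 80.54 + j46.5 V.
Step 5 — Current: I = V / Z = 0.005637 - j0.009332 A = 0.0109∠-58.9° A.
Step 6 — Complex power: S = V·I* = 0.02009 + j1.014 VA.
Step 7 — Real power: P = Re(S) = 0.02009 W.
Step 8 — Reactive power: Q = Im(S) = 1.014 VAR.
Step 9 — Apparent power: |S| = 1.014 VA.
Step 10 — Power factor: PF = P/|S| = 0.01981 (lagging).

(a) P = 0.02009 W  (b) Q = 1.014 VAR  (c) S = 1.014 VA  (d) PF = 0.01981 (lagging)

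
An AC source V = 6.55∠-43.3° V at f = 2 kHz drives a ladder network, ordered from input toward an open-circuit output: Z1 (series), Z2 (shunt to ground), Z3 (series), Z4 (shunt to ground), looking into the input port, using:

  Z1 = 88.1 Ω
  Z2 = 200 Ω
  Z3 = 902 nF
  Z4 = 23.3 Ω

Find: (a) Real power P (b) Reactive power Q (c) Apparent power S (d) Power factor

Step 1 — Angular frequency: ω = 2π·f = 2π·2000 = 1.257e+04 rad/s.
Step 2 — Component impedances:
  Z1: Z = R = 88.1 Ω
  Z2: Z = R = 200 Ω
  Z3: Z = 1/(jωC) = -j/(ω·C) = 0 - j88.22 Ω
  Z4: Z = R = 23.3 Ω
Step 3 — Ladder network (open output): work backward from the far end, alternating series and parallel combinations. Z_in = 133.2 - j61.22 Ω = 146.6∠-24.7° Ω.
Step 4 — Source phasor: V = 6.55∠-43.3° V = 4.767 - j4.492 V.
Step 5 — Current: I = V / Z = 0.04236 - j0.01426 A = 0.04469∠-18.6° A.
Step 6 — Complex power: S = V·I* = 0.266 - j0.1223 VA.
Step 7 — Real power: P = Re(S) = 0.266 W.
Step 8 — Reactive power: Q = Im(S) = -0.1223 VAR.
Step 9 — Apparent power: |S| = 0.2927 VA.
Step 10 — Power factor: PF = P/|S| = 0.9086 (leading).

(a) P = 0.266 W  (b) Q = -0.1223 VAR  (c) S = 0.2927 VA  (d) PF = 0.9086 (leading)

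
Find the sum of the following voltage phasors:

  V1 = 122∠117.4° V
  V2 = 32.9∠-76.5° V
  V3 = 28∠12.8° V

Step 1 — Convert each phasor to rectangular form:
  V1 = 122·(cos(117.4°) + j·sin(117.4°)) = -56.14 + j108.3 V
  V2 = 32.9·(cos(-76.5°) + j·sin(-76.5°)) = 7.68 - j31.99 V
  V3 = 28·(cos(12.8°) + j·sin(12.8°)) = 27.3 + j6.203 V
Step 2 — Sum components: V_total = -21.16 + j82.53 V.
Step 3 — Convert to polar: |V_total| = 85.2 V, ∠V_total = 104.4°.

V_total = 85.2∠104.4° V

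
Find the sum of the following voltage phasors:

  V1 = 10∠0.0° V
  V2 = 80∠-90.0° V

Step 1 — Convert each phasor to rectangular form:
  V1 = 10·(cos(0.0°) + j·sin(0.0°)) = 10 V
  V2 = 80·(cos(-90.0°) + j·sin(-90.0°)) = 0 - j80 V
Step 2 — Sum components: V_total = 10 - j80 V.
Step 3 — Convert to polar: |V_total| = 80.62 V, ∠V_total = -82.9°.

V_total = 80.62∠-82.9° V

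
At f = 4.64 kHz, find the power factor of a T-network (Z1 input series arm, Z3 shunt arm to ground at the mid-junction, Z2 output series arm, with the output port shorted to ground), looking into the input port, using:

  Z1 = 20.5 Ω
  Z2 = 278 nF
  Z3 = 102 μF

Step 1 — Angular frequency: ω = 2π·f = 2π·4640 = 2.915e+04 rad/s.
Step 2 — Component impedances:
  Z1: Z = R = 20.5 Ω
  Z2: Z = 1/(jωC) = -j/(ω·C) = 0 - j123.4 Ω
  Z3: Z = 1/(jωC) = -j/(ω·C) = 0 - j0.3363 Ω
Step 3 — With the output port shorted to ground, the output series arm Z2 runs from the junction to ground; the shunt arm Z3 also runs from the junction to ground. They appear in parallel: Z3 || Z2 = 0 - j0.3354 Ω.
Step 4 — Series with input arm Z1: Z_in = Z1 + (Z3 || Z2) = 20.5 - j0.3354 Ω = 20.5∠-0.9° Ω.
Step 5 — Power factor: PF = cos(φ) = Re(Z)/|Z| = 20.5/20.503 = 0.9999.
Step 6 — Type: Im(Z) = -0.3354 ⇒ leading (phase φ = -0.9°).

PF = 0.9999 (leading, φ = -0.9°)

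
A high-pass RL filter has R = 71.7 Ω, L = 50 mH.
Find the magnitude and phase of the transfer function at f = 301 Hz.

Step 1 — Angular frequency: ω = 2π·301 = 1891 rad/s.
Step 2 — Transfer function: H(jω) = jωL/(R + jωL).
Step 3 — Numerator jωL = j·94.56; denominator R + jωL = 71.7 + j94.56.
Step 4 — H = 0.635 + j0.4814.
Step 5 — Magnitude: |H| = 0.7968 (-2.0 dB); phase: φ = 37.2°.

|H| = 0.7968 (-2.0 dB), φ = 37.2°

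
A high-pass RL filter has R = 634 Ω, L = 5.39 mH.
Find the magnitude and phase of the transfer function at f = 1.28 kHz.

Step 1 — Angular frequency: ω = 2π·1280 = 8042 rad/s.
Step 2 — Transfer function: H(jω) = jωL/(R + jωL).
Step 3 — Numerator jωL = j·43.35; denominator R + jωL = 634 + j43.35.
Step 4 — H = 0.004653 + j0.06806.
Step 5 — Magnitude: |H| = 0.06821 (-23.3 dB); phase: φ = 86.1°.

|H| = 0.06821 (-23.3 dB), φ = 86.1°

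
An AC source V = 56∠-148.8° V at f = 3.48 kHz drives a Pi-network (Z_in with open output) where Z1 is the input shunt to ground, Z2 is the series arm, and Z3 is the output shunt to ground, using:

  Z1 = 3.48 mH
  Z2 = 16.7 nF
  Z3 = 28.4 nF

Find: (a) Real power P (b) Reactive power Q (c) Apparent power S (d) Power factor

Step 1 — Angular frequency: ω = 2π·f = 2π·3480 = 2.187e+04 rad/s.
Step 2 — Component impedances:
  Z1: Z = jωL = j·2.187e+04·0.00348 = 0 + j76.09 Ω
  Z2: Z = 1/(jωC) = -j/(ω·C) = 0 - j2739 Ω
  Z3: Z = 1/(jωC) = -j/(ω·C) = 0 - j1610 Ω
Step 3 — With open output, the series arm Z2 and the output shunt Z3 appear in series to ground: Z2 + Z3 = 0 - j4349 Ω.
Step 4 — Parallel with input shunt Z1: Z_in = Z1 || (Z2 + Z3) = 0 + j77.45 Ω = 77.45∠90.0° Ω.
Step 5 — Source phasor: V = 56∠-148.8° V = -47.9 - j29.01 V.
Step 6 — Current: I = V / Z = -0.3746 + j0.6185 A = 0.7231∠121.2° A.
Step 7 — Complex power: S = V·I* = 0 + j40.49 VA.
Step 8 — Real power: P = Re(S) = 0 W.
Step 9 — Reactive power: Q = Im(S) = 40.49 VAR.
Step 10 — Apparent power: |S| = 40.49 VA.
Step 11 — Power factor: PF = P/|S| = 0 (lagging).

(a) P = 0 W  (b) Q = 40.49 VAR  (c) S = 40.49 VA  (d) PF = 0 (lagging)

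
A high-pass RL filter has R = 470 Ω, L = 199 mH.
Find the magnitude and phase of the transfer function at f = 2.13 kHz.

Step 1 — Angular frequency: ω = 2π·2130 = 1.338e+04 rad/s.
Step 2 — Transfer function: H(jω) = jωL/(R + jωL).
Step 3 — Numerator jωL = j·2663; denominator R + jωL = 470 + j2663.
Step 4 — H = 0.9698 + j0.1711.
Step 5 — Magnitude: |H| = 0.9848 (-0.1 dB); phase: φ = 10.0°.

|H| = 0.9848 (-0.1 dB), φ = 10.0°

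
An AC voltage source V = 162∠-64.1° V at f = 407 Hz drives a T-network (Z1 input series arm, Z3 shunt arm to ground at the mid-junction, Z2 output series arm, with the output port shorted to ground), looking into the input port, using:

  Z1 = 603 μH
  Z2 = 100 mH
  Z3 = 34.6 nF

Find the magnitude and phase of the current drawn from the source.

Step 1 — Angular frequency: ω = 2π·f = 2π·407 = 2557 rad/s.
Step 2 — Component impedances:
  Z1: Z = jωL = j·2557·0.000603 = 0 + j1.542 Ω
  Z2: Z = jωL = j·2557·0.1 = 0 + j255.7 Ω
  Z3: Z = 1/(jωC) = -j/(ω·C) = 0 - j1.13e+04 Ω
Step 3 — With the output port shorted to ground, the output series arm Z2 runs from the junction to ground; the shunt arm Z3 also runs from the junction to ground. They appear in parallel: Z3 || Z2 = 0 + j261.6 Ω.
Step 4 — Series with input arm Z1: Z_in = Z1 + (Z3 || Z2) = 0 + j263.2 Ω = 263.2∠90.0° Ω.
Step 5 — Source phasor: V = 162∠-64.1° V = 70.76 - j145.7 V.
Step 6 — Ohm's law: I = V / Z_total = (70.76 - j145.7) / (0 + j263.2) = -0.5537 - j0.2689 A.
Step 7 — Convert to polar: |I| = 0.6155 A, ∠I = -154.1°.

I = 0.6155∠-154.1° A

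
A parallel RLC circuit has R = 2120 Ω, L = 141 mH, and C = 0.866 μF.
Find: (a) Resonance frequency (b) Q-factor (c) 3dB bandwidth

Step 1 — Resonance: ω₀ = 1/√(LC) = 1/√(0.141·8.66e-07) = 2862 rad/s.
Step 2 — f₀ = ω₀/(2π) = 455.5 Hz.
Step 3 — Parallel Q: Q = R/(ω₀L) = 2120/(2862·0.141) = 5.254.
Step 4 — Bandwidth: Δω = ω₀/Q = 544.7 rad/s; BW = Δω/(2π) = 86.69 Hz.

(a) f₀ = 455.5 Hz  (b) Q = 5.254  (c) BW = 86.69 Hz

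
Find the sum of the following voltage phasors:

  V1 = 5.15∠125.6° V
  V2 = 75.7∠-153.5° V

Step 1 — Convert each phasor to rectangular form:
  V1 = 5.15·(cos(125.6°) + j·sin(125.6°)) = -2.998 + j4.187 V
  V2 = 75.7·(cos(-153.5°) + j·sin(-153.5°)) = -67.75 - j33.78 V
Step 2 — Sum components: V_total = -70.74 - j29.59 V.
Step 3 — Convert to polar: |V_total| = 76.68 V, ∠V_total = -157.3°.

V_total = 76.68∠-157.3° V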